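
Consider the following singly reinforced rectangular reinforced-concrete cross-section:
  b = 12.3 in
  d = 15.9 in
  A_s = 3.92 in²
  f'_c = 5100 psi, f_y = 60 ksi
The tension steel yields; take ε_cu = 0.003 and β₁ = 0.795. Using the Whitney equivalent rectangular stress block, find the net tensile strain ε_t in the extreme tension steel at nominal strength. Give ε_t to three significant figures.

a = A_s f_y/(0.85 f'_c b) = 4.411 in.
β₁ = 0.795, so c = a/β₁ = 4.411/0.795 = 5.548 in.
From the linear strain diagram with ε_cu = 0.003: ε_t = 0.003 (d − c)/c = 0.003 × (15.9 − 5.548)/5.548 = 0.00560.
Since ε_t ≥ 0.005, the section is tension-controlled.

ε_t ≈ 0.00560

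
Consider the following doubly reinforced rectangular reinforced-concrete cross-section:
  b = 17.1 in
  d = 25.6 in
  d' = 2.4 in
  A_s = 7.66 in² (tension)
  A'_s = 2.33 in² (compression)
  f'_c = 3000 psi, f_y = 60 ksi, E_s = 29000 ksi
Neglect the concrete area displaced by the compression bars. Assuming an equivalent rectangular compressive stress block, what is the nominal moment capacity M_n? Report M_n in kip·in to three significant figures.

Assume both steels yield.
a = (A_s − A'_s) f_y/(0.85 f'_c b) = (7.66 − 2.33) × 60/(0.85 × 3 × 17.1) = 7.334 in.
c = a/β₁ = 7.334/0.85 = 8.628 in; ε'_s = 0.003(c − d')/c = 0.0022 ≥ ε_y = 0.0021, so the compression steel yields.
M_n = (A_s − A'_s) f_y (d − a/2) + A'_s f_y (d − d') = 319.8 × (25.6 − 3.667) + 139.8 × (25.6 − 2.4) = 7014.2 + 3243.4 = 10257.6 kip·in.

M_n ≈ 10300 kip·in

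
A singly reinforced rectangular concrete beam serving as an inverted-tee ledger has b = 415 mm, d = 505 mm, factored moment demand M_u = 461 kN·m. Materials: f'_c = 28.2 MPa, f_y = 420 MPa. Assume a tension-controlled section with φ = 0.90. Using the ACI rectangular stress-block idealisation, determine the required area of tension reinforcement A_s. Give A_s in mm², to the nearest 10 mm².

A_s ≈ 2730 mm²

M_n = M_u/φ = 461/0.90 = 512.222 kN·m.
With M_n = 0.85 f'_c a b (d − a/2), solve the quadratic for a:
a = d − √(d² − 2M_n/(0.85 f'_c b)) = 505 − √(505² − 2 × 512.222×10⁶/(0.85 × 28.2 × 415)) = 115.08 mm.
A_s = 0.85 f'_c a b / f_y = 0.85 × 28.2 × 115.08 × 415 / 420 = 2725.6 mm².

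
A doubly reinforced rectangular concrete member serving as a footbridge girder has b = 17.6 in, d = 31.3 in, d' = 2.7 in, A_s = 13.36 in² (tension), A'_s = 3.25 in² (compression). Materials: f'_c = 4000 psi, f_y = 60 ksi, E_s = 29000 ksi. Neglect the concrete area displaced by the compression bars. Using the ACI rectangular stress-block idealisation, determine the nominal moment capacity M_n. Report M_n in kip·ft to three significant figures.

Assume both steels yield.
a = (A_s − A'_s) f_y/(0.85 f'_c b) = (13.36 − 3.25) × 60/(0.85 × 4 × 17.6) = 10.137 in.
c = a/β₁ = 10.137/0.85 = 11.926 in; ε'_s = 0.003(c − d')/c = 0.0023 ≥ ε_y = 0.0021, so the compression steel yields.
M_n = (A_s − A'_s) f_y (d − a/2) + A'_s f_y (d − d') = 606.6 × (31.3 − 5.0685) + 195 × (31.3 − 2.7) = 15912.0 + 5577.0 = 21489.0 kip·in = 21489.0/12 = 1790.75 kip·ft.

M_n ≈ 1790 kip·ft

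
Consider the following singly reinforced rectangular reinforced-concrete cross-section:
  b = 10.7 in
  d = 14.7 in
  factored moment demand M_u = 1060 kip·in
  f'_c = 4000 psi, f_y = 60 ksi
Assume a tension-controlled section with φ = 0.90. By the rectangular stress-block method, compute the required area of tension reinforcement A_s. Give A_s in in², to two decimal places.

A_s ≈ 1.45 in²

M_n = M_u/φ = 1060/0.90 = 1177.78 kip·in.
From M_n = 0.85 f'_c a b (d − a/2):
a = d − √(d² − 2M_n/(0.85 f'_c b)) = 14.7 − √(14.7² − 2 × 1177.78/(0.85 × 4 × 10.7)) = 2.398 in.
A_s = 0.85 f'_c a b / f_y = 0.85 × 4 × 2.398 × 10.7 / 60 = 1.454 in².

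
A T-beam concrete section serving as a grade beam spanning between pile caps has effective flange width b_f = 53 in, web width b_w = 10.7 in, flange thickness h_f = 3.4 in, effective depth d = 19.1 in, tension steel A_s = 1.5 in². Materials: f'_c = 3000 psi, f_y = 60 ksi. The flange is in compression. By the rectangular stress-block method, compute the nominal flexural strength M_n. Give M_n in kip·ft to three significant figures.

Tension: T = A_s f_y = 1.5 × 60 = 90 kips.
Try a within the flange: a = T/(0.85 f'_c b_f) = 90/(0.85 × 3 × 53) = 0.666 in.
Since a = 0.666 ≤ h_f = 3.4 in, the stress block lies entirely in the flange; analyse as a rectangular beam of width b_f.
M_n = T(d − a/2) = 90 × (19.1 − 0.333) = 1689.0 kip·in.
M_n = 1689.0/12 = 140.75 kip·ft.

M_n ≈ 141 kip·ft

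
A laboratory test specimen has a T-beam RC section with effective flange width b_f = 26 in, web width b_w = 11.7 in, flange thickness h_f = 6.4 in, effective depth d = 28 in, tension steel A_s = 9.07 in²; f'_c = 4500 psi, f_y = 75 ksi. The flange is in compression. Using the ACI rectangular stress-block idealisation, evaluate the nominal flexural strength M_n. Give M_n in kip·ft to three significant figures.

Tension: T = A_s f_y = 9.07 × 75 = 680.25 kips.
Try a within the flange: a = T/(0.85 f'_c b_f) = 680.25/(0.85 × 4.5 × 26) = 6.840 in.
a = 6.840 > h_f = 6.4 in: the block extends into the web. Split into flange-overhang and web parts.
C_f = 0.85 f'_c (b_f − b_w) h_f = 0.85 × 4.5 × (26 − 11.7) × 6.4 = 350.1 kips.
Remaining web compression depth: a_w = (T − C_f)/(0.85 f'_c b_w) = (680.25 − 350.1)/(0.85 × 4.5 × 11.7) = 7.377 in.
M_n = C_f(d − h_f/2) + (T − C_f)(d − a_w/2) = 350.1 × (28 − 3.2) + 330.15 × (28 − 3.6885) = 8682.5 + 8026.4 = 16708.9 kip·in.
M_n = 16708.9/12 = 1392.41 kip·ft.

M_n ≈ 1390 kip·ft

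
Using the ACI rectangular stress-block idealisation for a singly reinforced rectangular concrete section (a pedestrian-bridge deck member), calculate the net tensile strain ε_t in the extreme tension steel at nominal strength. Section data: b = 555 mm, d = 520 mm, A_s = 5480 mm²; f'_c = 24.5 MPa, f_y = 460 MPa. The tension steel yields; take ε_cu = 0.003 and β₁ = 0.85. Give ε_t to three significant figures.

ε_t ≈ 0.00308

a = A_s f_y/(0.85 f'_c b) = 218.10 mm.
β₁ = 0.85, so c = a/β₁ = 218.10/0.85 = 256.59 mm.
From the linear strain diagram with ε_cu = 0.003: ε_t = 0.003 (d − c)/c = 0.003 × (520 − 256.59)/256.59 = 0.00308.
ε_t < 0.004 — the section is over-reinforced for flexure under ACI limits.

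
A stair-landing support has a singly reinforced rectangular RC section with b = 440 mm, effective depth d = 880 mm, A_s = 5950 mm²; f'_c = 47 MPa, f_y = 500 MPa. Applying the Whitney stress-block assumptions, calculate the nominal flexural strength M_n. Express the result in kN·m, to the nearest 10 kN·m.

T = A_s f_y = 5950 × 500 = 2975000 N = 2975 kN.
From C = T: a = T/(0.85 f'_c b) = 2975000/(0.85 × 47 × 440) = 169.25 mm.
M_n = T(d − a/2) = 2975 kN × (880 − 84.625) mm = 2366.24 kN·m.

M_n ≈ 2370 kN·m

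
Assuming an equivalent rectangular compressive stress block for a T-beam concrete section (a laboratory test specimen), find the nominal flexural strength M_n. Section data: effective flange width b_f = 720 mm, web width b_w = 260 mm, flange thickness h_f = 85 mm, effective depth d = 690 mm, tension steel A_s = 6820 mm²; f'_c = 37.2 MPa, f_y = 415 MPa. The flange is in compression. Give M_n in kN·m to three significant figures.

Tension: T = A_s f_y = 6820 × 415 = 2830300 N.
Try a within the flange: a = T/(0.85 f'_c b_f) = 2830300/(0.85 × 37.2 × 720) = 124.32 mm.
a = 124.32 > h_f = 85 mm: the block extends into the web. Split into flange-overhang and web parts.
C_f = 0.85 f'_c (b_f − b_w) h_f = 0.85 × 37.2 × (720 − 260) × 85 = 1236342 N.
Remaining web compression depth: a_w = (T − C_f)/(0.85 f'_c b_w) = (2830300 − 1236342)/(0.85 × 37.2 × 260) = 193.88 mm.
M_n = C_f(d − h_f/2) + (T − C_f)(d − a_w/2) = 1236342 × (690 − 42.5) + 1593958 × (690 − 96.94) = 800.53 + 945.31 = 1745.84 × 10⁶ N·mm.
M_n = 1745.84 kN·m.

M_n ≈ 1750 kN·m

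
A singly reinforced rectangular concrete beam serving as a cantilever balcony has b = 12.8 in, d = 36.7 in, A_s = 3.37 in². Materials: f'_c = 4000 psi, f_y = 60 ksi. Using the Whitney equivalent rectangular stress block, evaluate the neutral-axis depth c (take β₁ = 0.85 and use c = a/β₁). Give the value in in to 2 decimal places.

c ≈ 5.47 in

T = A_s f_y = 3.37 × 60 = 202.2 kips.
a = T/(0.85 f'_c b) = 202.2/(0.85 × 4 × 12.8) = 4.6461 in.
With β₁ = 0.85, c = a/β₁ = 4.6461/0.85 = 5.47 in.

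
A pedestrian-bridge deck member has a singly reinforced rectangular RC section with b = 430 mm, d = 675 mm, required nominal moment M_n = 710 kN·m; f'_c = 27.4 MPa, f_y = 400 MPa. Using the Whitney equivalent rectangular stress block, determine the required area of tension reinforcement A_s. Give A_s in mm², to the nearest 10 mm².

A_s ≈ 2870 mm²

With M_n = 0.85 f'_c a b (d − a/2), solve the quadratic for a:
a = d − √(d² − 2M_n/(0.85 f'_c b)) = 675 − √(675² − 2 × 710×10⁶/(0.85 × 27.4 × 430)) = 114.79 mm.
A_s = 0.85 f'_c a b / f_y = 0.85 × 27.4 × 114.79 × 430 / 400 = 2874.0 mm².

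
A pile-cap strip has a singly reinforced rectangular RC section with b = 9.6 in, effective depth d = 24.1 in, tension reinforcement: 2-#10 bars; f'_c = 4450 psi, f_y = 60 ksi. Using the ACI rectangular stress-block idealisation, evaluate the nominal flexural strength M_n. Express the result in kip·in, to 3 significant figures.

A_s = 2 × 1.27 = 2.54 in².
T = A_s f_y = 2.54 × 60 = 152.4 kips.
a = T/(0.85 f'_c b) = 152.4/(0.85 × 4.45 × 9.6) = 4.197 in.
M_n = T(d − a/2) = 152.4 × (24.1 − 2.0985) = 3353.0 kip·in.

M_n ≈ 3350 kip·in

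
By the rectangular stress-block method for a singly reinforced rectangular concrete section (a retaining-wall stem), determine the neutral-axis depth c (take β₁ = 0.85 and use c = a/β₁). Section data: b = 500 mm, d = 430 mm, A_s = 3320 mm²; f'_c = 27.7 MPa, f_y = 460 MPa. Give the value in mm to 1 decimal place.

T = A_s f_y = 3320 × 460 = 1527200 N = 1527.2 kN.
Setting C = 0.85 f'_c a b equal to T: a = 1527200/(0.85 × 27.7 × 500) = 129.726 mm.
With β₁ = 0.85, c = a/β₁ = 129.726/0.85 = 152.6 mm.

c ≈ 152.6 mm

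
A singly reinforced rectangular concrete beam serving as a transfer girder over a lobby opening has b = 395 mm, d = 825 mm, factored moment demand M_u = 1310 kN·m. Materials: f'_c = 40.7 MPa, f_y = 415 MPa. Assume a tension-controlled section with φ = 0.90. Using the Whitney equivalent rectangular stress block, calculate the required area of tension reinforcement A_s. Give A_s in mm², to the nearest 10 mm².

A_s ≈ 4650 mm²

M_n = M_u/φ = 1310/0.90 = 1455.56 kN·m.
With M_n = 0.85 f'_c a b (d − a/2), solve the quadratic for a:
a = d − √(d² − 2M_n/(0.85 f'_c b)) = 825 − √(825² − 2 × 1455.56×10⁶/(0.85 × 40.7 × 395)) = 141.19 mm.
A_s = 0.85 f'_c a b / f_y = 0.85 × 40.7 × 141.19 × 395 / 415 = 4649.1 mm².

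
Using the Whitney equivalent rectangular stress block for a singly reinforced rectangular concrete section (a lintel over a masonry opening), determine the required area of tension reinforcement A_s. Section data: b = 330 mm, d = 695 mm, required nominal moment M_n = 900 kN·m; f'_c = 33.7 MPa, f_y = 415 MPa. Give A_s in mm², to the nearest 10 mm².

With M_n = 0.85 f'_c a b (d − a/2), solve the quadratic for a:
a = d − √(d² − 2M_n/(0.85 f'_c b)) = 695 − √(695² − 2 × 900×10⁶/(0.85 × 33.7 × 330)) = 154.07 mm.
A_s = 0.85 f'_c a b / f_y = 0.85 × 33.7 × 154.07 × 330 / 415 = 3509.4 mm².

A_s ≈ 3510 mm²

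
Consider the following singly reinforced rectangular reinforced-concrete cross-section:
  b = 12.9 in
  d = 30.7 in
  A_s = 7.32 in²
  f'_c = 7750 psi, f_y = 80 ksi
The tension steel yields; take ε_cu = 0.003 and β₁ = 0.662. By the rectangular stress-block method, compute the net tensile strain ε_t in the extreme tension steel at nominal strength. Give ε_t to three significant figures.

a = A_s f_y/(0.85 f'_c b) = 6.891 in.
β₁ = 0.662, so c = a/β₁ = 6.891/0.662 = 10.409 in.
From the linear strain diagram with ε_cu = 0.003: ε_t = 0.003 (d − c)/c = 0.003 × (30.7 − 10.409)/10.409 = 0.00585.
Since ε_t ≥ 0.005, the section is tension-controlled.

ε_t ≈ 0.00585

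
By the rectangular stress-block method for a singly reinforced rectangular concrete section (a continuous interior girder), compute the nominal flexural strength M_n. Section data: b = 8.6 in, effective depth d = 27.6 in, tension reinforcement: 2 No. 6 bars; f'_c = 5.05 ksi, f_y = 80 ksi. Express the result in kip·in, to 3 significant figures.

A_s = 2 × 0.44 = 0.88 in².
T = A_s f_y = 0.88 × 80 = 70.4 kips.
a = T/(0.85 f'_c b) = 70.4/(0.85 × 5.05 × 8.6) = 1.907 in.
M_n = T(d − a/2) = 70.4 × (27.6 − 0.9535) = 1875.9 kip·in.

M_n ≈ 1880 kip·in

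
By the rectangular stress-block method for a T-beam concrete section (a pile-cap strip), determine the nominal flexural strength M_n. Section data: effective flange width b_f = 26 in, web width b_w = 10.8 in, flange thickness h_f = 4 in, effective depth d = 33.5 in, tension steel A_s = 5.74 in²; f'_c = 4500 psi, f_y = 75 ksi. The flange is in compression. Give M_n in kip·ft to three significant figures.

Tension: T = A_s f_y = 5.74 × 75 = 430.5 kips.
Try a within the flange: a = T/(0.85 f'_c b_f) = 430.5/(0.85 × 4.5 × 26) = 4.329 in.
a = 4.329 > h_f = 4 in: the block extends into the web. Split into flange-overhang and web parts.
C_f = 0.85 f'_c (b_f − b_w) h_f = 0.85 × 4.5 × (26 − 10.8) × 4 = 232.6 kips.
Remaining web compression depth: a_w = (T − C_f)/(0.85 f'_c b_w) = (430.5 − 232.6)/(0.85 × 4.5 × 10.8) = 4.791 in.
M_n = C_f(d − h_f/2) + (T − C_f)(d − a_w/2) = 232.6 × (33.5 − 2) + 197.9 × (33.5 − 2.3955) = 7326.9 + 6155.6 = 13482.5 kip·in.
M_n = 13482.5/12 = 1123.54 kip·ft.

M_n ≈ 1120 kip·ft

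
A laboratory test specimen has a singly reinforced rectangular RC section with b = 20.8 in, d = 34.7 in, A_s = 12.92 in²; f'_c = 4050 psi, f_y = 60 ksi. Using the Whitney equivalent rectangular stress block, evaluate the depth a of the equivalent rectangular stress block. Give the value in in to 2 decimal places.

a ≈ 10.83 in

T = A_s f_y = 12.92 × 60 = 775.2 kips.
a = T/(0.85 f'_c b) = 775.2/(0.85 × 4.05 × 20.8) = 10.83 in.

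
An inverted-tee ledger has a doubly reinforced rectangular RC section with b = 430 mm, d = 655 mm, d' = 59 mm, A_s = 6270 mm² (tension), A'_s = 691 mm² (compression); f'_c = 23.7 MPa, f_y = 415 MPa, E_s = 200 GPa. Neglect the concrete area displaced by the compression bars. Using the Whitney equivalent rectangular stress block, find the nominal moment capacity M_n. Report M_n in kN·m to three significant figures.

M_n ≈ 1380 kN·m

Assume both tension and compression steel yield.
Net tension couple steel: A_s − A'_s = 5579 mm².
a = (A_s − A'_s) f_y / (0.85 f'_c b) = 2315285/(0.85 × 23.7 × 430) = 267.28 mm.
c = a/β₁ = 267.28/0.85 = 314.45 mm; ε'_s = 0.003(c − d')/c = 0.0024 ≥ f_y/E_s = 0.0021, so compression steel does yield.
M_n = (A_s − A'_s) f_y (d − a/2) + A'_s f_y (d − d') = [2315285 × (655 − 133.64) + 286765 × (655 − 59)] × 10⁻⁶ = 1207.10 + 170.91 = 1378.01 kN·m.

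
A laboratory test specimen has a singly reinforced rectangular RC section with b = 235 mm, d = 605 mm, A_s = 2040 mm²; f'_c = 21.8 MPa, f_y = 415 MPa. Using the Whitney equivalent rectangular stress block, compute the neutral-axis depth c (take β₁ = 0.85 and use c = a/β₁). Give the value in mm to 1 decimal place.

c ≈ 228.7 mm

T = A_s f_y = 2040 × 415 = 846600 N = 846.6 kN.
Setting C = 0.85 f'_c a b equal to T: a = 846600/(0.85 × 21.8 × 235) = 194.417 mm.
With β₁ = 0.85, c = a/β₁ = 194.417/0.85 = 228.7 mm.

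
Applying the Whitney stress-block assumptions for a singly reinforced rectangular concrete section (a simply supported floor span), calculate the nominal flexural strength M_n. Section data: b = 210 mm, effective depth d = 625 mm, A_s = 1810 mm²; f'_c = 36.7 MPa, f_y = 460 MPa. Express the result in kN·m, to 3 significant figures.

T = A_s f_y = 1810 × 460 = 832600 N = 832.6 kN.
From C = T: a = T/(0.85 f'_c b) = 832600/(0.85 × 36.7 × 210) = 127.10 mm.
M_n = T(d − a/2) = 832.6 kN × (625 − 63.55) mm = 467.46 kN·m.

M_n ≈ 467 kN·m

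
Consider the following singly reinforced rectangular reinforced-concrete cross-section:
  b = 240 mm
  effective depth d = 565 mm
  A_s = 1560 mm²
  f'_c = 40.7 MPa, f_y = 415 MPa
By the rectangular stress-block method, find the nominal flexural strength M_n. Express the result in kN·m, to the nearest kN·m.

M_n ≈ 341 kN·m

T = A_s f_y = 1560 × 415 = 647400 N = 647.4 kN.
From C = T: a = T/(0.85 f'_c b) = 647400/(0.85 × 40.7 × 240) = 77.97 mm.
M_n = T(d − a/2) = 647.4 kN × (565 − 38.985) mm = 340.54 kN·m.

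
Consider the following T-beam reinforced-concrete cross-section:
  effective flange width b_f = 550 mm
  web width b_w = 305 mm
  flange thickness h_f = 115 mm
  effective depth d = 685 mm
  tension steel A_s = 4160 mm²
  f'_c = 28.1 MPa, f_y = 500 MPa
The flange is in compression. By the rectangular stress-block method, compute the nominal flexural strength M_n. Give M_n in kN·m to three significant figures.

Tension: T = A_s f_y = 4160 × 500 = 2080000 N.
Try a within the flange: a = T/(0.85 f'_c b_f) = 2080000/(0.85 × 28.1 × 550) = 158.33 mm.
a = 158.33 > h_f = 115 mm: the block extends into the web. Split into flange-overhang and web parts.
C_f = 0.85 f'_c (b_f − b_w) h_f = 0.85 × 28.1 × (550 − 305) × 115 = 672960 N.
Remaining web compression depth: a_w = (T − C_f)/(0.85 f'_c b_w) = (2080000 − 672960)/(0.85 × 28.1 × 305) = 193.14 mm.
M_n = C_f(d − h_f/2) + (T − C_f)(d − a_w/2) = 672960 × (685 − 57.5) + 1407040 × (685 − 96.57) = 422.28 + 827.94 = 1250.22 × 10⁶ N·mm.
M_n = 1250.22 kN·m.

M_n ≈ 1250 kN·m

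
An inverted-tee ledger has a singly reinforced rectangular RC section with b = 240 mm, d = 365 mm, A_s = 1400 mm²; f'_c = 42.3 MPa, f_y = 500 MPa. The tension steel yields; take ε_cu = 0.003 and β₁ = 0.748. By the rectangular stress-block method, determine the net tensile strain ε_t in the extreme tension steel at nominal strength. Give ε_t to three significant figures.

a = A_s f_y/(0.85 f'_c b) = 81.12 mm.
β₁ = 0.748, so c = a/β₁ = 81.12/0.748 = 108.45 mm.
From the linear strain diagram with ε_cu = 0.003: ε_t = 0.003 (d − c)/c = 0.003 × (365 − 108.45)/108.45 = 0.00710.
Since ε_t ≥ 0.005, the section is tension-controlled.

ε_t ≈ 0.00710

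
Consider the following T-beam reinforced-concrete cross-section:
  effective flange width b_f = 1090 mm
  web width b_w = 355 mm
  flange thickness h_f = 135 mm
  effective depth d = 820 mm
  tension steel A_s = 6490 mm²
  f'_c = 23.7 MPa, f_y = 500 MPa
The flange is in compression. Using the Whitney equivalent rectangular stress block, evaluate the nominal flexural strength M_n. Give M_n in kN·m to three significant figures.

Tension: T = A_s f_y = 6490 × 500 = 3245000 N.
Try a within the flange: a = T/(0.85 f'_c b_f) = 3245000/(0.85 × 23.7 × 1090) = 147.78 mm.
a = 147.78 > h_f = 135 mm: the block extends into the web. Split into flange-overhang and web parts.
C_f = 0.85 f'_c (b_f − b_w) h_f = 0.85 × 23.7 × (1090 − 355) × 135 = 1998888 N.
Remaining web compression depth: a_w = (T − C_f)/(0.85 f'_c b_w) = (3245000 − 1998888)/(0.85 × 23.7 × 355) = 174.25 mm.
M_n = C_f(d − h_f/2) + (T − C_f)(d − a_w/2) = 1998888 × (820 − 67.5) + 1246112 × (820 − 87.125) = 1504.16 + 913.24 = 2417.40 × 10⁶ N·mm.
M_n = 2417.40 kN·m.

M_n ≈ 2420 kN·m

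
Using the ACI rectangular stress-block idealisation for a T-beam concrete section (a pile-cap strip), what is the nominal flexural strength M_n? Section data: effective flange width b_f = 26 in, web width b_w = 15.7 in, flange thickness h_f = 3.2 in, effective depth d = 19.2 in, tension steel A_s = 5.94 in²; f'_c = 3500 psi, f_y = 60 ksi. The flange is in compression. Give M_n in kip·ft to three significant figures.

M_n ≈ 498 kip·ft

Tension: T = A_s f_y = 5.94 × 60 = 356.4 kips.
Try a within the flange: a = T/(0.85 f'_c b_f) = 356.4/(0.85 × 3.5 × 26) = 4.608 in.
a = 4.608 > h_f = 3.2 in: the block extends into the web. Split into flange-overhang and web parts.
C_f = 0.85 f'_c (b_f − b_w) h_f = 0.85 × 3.5 × (26 − 15.7) × 3.2 = 98.1 kips.
Remaining web compression depth: a_w = (T − C_f)/(0.85 f'_c b_w) = (356.4 − 98.1)/(0.85 × 3.5 × 15.7) = 5.530 in.
M_n = C_f(d − h_f/2) + (T − C_f)(d − a_w/2) = 98.1 × (19.2 − 1.6) + 258.3 × (19.2 − 2.765) = 1726.6 + 4245.2 = 5971.8 kip·in.
M_n = 5971.8/12 = 497.65 kip·ft.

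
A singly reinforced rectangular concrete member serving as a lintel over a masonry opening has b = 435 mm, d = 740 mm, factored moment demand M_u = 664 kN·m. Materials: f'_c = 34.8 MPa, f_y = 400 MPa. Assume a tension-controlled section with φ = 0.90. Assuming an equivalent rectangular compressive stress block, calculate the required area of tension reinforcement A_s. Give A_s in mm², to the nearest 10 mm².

A_s ≈ 2640 mm²

M_n = M_u/φ = 664/0.90 = 737.778 kN·m.
With M_n = 0.85 f'_c a b (d − a/2), solve the quadratic for a:
a = d − √(d² − 2M_n/(0.85 f'_c b)) = 740 − √(740² − 2 × 737.778×10⁶/(0.85 × 34.8 × 435)) = 82.03 mm.
A_s = 0.85 f'_c a b / f_y = 0.85 × 34.8 × 82.03 × 435 / 400 = 2638.8 mm².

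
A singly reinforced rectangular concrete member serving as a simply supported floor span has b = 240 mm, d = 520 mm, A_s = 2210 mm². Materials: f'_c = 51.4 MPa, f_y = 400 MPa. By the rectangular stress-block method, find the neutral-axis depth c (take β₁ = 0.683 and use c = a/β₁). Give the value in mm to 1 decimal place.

c ≈ 123.4 mm

T = A_s f_y = 2210 × 400 = 884000 N = 884 kN.
Setting C = 0.85 f'_c a b equal to T: a = 884000/(0.85 × 51.4 × 240) = 84.306 mm.
With β₁ = 0.683, c = a/β₁ = 84.306/0.683 = 123.4 mm.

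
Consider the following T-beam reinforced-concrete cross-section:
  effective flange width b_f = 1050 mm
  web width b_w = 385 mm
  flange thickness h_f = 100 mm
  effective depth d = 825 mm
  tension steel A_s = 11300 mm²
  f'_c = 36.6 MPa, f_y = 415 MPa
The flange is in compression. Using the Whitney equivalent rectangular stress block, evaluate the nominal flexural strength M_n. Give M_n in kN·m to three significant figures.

Tension: T = A_s f_y = 11300 × 415 = 4689500 N.
Try a within the flange: a = T/(0.85 f'_c b_f) = 4689500/(0.85 × 36.6 × 1050) = 143.56 mm.
a = 143.56 > h_f = 100 mm: the block extends into the web. Split into flange-overhang and web parts.
C_f = 0.85 f'_c (b_f − b_w) h_f = 0.85 × 36.6 × (1050 − 385) × 100 = 2068815 N.
Remaining web compression depth: a_w = (T − C_f)/(0.85 f'_c b_w) = (4689500 − 2068815)/(0.85 × 36.6 × 385) = 218.80 mm.
M_n = C_f(d − h_f/2) + (T − C_f)(d − a_w/2) = 2068815 × (825 − 50) + 2620685 × (825 − 109.4) = 1603.33 + 1875.36 = 3478.69 × 10⁶ N·mm.
M_n = 3478.69 kN·m.

M_n ≈ 3480 kN·m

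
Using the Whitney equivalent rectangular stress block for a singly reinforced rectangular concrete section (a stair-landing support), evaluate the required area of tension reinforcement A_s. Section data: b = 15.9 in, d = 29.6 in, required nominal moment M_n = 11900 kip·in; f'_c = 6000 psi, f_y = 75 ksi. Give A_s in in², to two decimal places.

From M_n = 0.85 f'_c a b (d − a/2):
a = d − √(d² − 2M_n/(0.85 f'_c b)) = 29.6 − √(29.6² − 2 × 11900/(0.85 × 6 × 15.9)) = 5.462 in.
A_s = 0.85 f'_c a b / f_y = 0.85 × 6 × 5.462 × 15.9 / 75 = 5.906 in².

A_s ≈ 5.91 in²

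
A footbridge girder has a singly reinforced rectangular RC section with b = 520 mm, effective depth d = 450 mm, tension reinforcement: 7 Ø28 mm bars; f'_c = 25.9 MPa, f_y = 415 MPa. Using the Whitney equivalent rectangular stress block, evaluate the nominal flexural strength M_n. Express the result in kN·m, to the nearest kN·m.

A_s = 7 × 616 = 4312 mm².
T = A_s f_y = 4312 × 415 = 1789480 N = 1789.48 kN.
From C = T: a = T/(0.85 f'_c b) = 1789480/(0.85 × 25.9 × 520) = 156.32 mm.
M_n = T(d − a/2) = 1789.48 kN × (450 − 78.16) mm = 665.40 kN·m.

M_n ≈ 665 kN·m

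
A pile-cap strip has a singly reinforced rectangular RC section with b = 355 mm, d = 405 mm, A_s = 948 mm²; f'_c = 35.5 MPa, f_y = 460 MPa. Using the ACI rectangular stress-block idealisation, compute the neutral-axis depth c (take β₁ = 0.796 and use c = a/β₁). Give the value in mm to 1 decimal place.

T = A_s f_y = 948 × 460 = 436080 N = 436.08 kN.
Setting C = 0.85 f'_c a b equal to T: a = 436080/(0.85 × 35.5 × 355) = 40.709 mm.
With β₁ = 0.796, c = a/β₁ = 40.709/0.796 = 51.1 mm.

c ≈ 51.1 mm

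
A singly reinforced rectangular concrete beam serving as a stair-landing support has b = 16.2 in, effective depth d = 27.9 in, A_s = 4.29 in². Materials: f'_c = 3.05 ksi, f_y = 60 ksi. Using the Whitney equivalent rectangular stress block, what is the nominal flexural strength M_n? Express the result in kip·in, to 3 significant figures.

M_n ≈ 6390 kip·in

T = A_s f_y = 4.29 × 60 = 257.4 kips.
a = T/(0.85 f'_c b) = 257.4/(0.85 × 3.05 × 16.2) = 6.129 in.
M_n = T(d − a/2) = 257.4 × (27.9 − 3.0645) = 6392.7 kip·in.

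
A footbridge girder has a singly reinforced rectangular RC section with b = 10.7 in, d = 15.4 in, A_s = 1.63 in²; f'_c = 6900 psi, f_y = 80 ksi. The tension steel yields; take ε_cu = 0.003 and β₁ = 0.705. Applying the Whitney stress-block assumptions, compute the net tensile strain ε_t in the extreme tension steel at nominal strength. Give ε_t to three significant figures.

a = A_s f_y/(0.85 f'_c b) = 2.078 in.
β₁ = 0.705, so c = a/β₁ = 2.078/0.705 = 2.948 in.
From the linear strain diagram with ε_cu = 0.003: ε_t = 0.003 (d − c)/c = 0.003 × (15.4 − 2.948)/2.948 = 0.0127.
Since ε_t ≥ 0.005, the section is tension-controlled.

ε_t ≈ 0.0127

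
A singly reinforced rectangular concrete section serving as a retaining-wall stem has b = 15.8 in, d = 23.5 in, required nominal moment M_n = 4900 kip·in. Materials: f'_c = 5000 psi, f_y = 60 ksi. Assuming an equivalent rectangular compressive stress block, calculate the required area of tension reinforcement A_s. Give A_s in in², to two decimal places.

From M_n = 0.85 f'_c a b (d − a/2):
a = d − √(d² − 2M_n/(0.85 f'_c b)) = 23.5 − √(23.5² − 2 × 4900/(0.85 × 5 × 15.8)) = 3.343 in.
A_s = 0.85 f'_c a b / f_y = 0.85 × 5 × 3.343 × 15.8 / 60 = 3.741 in².

A_s ≈ 3.74 in²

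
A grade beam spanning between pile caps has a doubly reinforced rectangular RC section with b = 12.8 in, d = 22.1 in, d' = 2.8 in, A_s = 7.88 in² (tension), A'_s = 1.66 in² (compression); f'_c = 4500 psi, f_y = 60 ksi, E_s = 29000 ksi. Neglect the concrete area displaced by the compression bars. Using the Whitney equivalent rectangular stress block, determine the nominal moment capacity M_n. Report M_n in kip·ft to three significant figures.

M_n ≈ 729 kip·ft

Assume both steels yield.
a = (A_s − A'_s) f_y/(0.85 f'_c b) = (7.88 − 1.66) × 60/(0.85 × 4.5 × 12.8) = 7.623 in.
c = a/β₁ = 7.623/0.825 = 9.240 in; ε'_s = 0.003(c − d')/c = 0.0021 ≥ ε_y = 0.0021, so the compression steel yields.
M_n = (A_s − A'_s) f_y (d − a/2) + A'_s f_y (d − d') = 373.2 × (22.1 − 3.8115) + 99.6 × (22.1 − 2.8) = 6825.3 + 1922.3 = 8747.6 kip·in = 8747.6/12 = 728.97 kip·ft.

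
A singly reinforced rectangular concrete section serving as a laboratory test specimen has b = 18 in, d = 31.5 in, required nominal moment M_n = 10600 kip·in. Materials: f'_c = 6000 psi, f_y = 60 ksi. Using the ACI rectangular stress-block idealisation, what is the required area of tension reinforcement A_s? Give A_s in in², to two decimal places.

From M_n = 0.85 f'_c a b (d − a/2):
a = d − √(d² − 2M_n/(0.85 f'_c b)) = 31.5 − √(31.5² − 2 × 10600/(0.85 × 6 × 18)) = 3.908 in.
A_s = 0.85 f'_c a b / f_y = 0.85 × 6 × 3.908 × 18 / 60 = 5.979 in².

A_s ≈ 5.98 in²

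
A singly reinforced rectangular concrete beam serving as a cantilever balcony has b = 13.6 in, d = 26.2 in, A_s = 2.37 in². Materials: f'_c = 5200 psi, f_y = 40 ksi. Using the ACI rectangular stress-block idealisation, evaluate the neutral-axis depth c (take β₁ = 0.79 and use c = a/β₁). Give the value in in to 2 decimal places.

T = A_s f_y = 2.37 × 40 = 94.8 kips.
a = T/(0.85 f'_c b) = 94.8/(0.85 × 5.2 × 13.6) = 1.5771 in.
With β₁ = 0.79, c = a/β₁ = 1.5771/0.79 = 2.00 in.

c ≈ 2.00 in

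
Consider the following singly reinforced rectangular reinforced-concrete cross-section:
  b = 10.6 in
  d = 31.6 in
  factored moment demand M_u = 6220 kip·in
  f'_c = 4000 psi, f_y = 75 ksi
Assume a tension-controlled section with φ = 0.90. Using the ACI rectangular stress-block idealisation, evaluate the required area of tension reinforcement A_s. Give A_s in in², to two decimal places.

A_s ≈ 3.27 in²

M_n = M_u/φ = 6220/0.90 = 6911.11 kip·in.
From M_n = 0.85 f'_c a b (d − a/2):
a = d − √(d² − 2M_n/(0.85 f'_c b)) = 31.6 − √(31.6² − 2 × 6911.11/(0.85 × 4 × 10.6)) = 6.800 in.
A_s = 0.85 f'_c a b / f_y = 0.85 × 4 × 6.800 × 10.6 / 75 = 3.268 in².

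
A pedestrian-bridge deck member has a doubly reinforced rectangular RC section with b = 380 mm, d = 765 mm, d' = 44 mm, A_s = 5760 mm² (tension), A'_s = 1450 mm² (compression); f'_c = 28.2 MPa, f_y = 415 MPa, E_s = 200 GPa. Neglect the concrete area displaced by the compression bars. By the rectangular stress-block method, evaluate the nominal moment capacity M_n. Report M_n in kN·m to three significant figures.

M_n ≈ 1630 kN·m

Assume both tension and compression steel yield.
Net tension couple steel: A_s − A'_s = 4310 mm².
a = (A_s − A'_s) f_y / (0.85 f'_c b) = 1788650/(0.85 × 28.2 × 380) = 196.37 mm.
c = a/β₁ = 196.37/0.849 = 231.30 mm; ε'_s = 0.003(c − d')/c = 0.0024 ≥ f_y/E_s = 0.0021, so compression steel does yield.
M_n = (A_s − A'_s) f_y (d − a/2) + A'_s f_y (d − d') = [1788650 × (765 − 98.185) + 601750 × (765 − 44)] × 10⁻⁶ = 1192.70 + 433.86 = 1626.56 kN·m.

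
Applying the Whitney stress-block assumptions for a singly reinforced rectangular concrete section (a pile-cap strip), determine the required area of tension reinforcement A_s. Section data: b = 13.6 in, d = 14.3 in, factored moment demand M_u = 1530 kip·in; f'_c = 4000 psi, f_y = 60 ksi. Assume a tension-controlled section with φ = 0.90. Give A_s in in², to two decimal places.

A_s ≈ 2.20 in²

M_n = M_u/φ = 1530/0.90 = 1700 kip·in.
From M_n = 0.85 f'_c a b (d − a/2):
a = d − √(d² − 2M_n/(0.85 f'_c b)) = 14.3 − √(14.3² − 2 × 1700/(0.85 × 4 × 13.6)) = 2.856 in.
A_s = 0.85 f'_c a b / f_y = 0.85 × 4 × 2.856 × 13.6 / 60 = 2.201 in².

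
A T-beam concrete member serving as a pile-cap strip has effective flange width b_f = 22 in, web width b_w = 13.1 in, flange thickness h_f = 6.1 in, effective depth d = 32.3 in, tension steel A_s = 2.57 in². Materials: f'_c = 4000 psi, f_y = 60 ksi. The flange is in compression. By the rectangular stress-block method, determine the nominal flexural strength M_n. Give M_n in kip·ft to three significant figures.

Tension: T = A_s f_y = 2.57 × 60 = 154.2 kips.
Try a within the flange: a = T/(0.85 f'_c b_f) = 154.2/(0.85 × 4 × 22) = 2.061 in.
Since a = 2.061 ≤ h_f = 6.1 in, the stress block lies entirely in the flange; analyse as a rectangular beam of width b_f.
M_n = T(d − a/2) = 154.2 × (32.3 − 1.0305) = 4821.8 kip·in.
M_n = 4821.8/12 = 401.82 kip·ft.

M_n ≈ 402 kip·ft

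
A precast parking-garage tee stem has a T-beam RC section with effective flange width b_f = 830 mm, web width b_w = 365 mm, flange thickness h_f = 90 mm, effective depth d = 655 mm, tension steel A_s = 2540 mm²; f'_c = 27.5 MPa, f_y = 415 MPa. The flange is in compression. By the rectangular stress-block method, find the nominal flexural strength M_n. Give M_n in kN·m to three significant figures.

M_n ≈ 662 kN·m

Tension: T = A_s f_y = 2540 × 415 = 1054100 N.
Try a within the flange: a = T/(0.85 f'_c b_f) = 1054100/(0.85 × 27.5 × 830) = 54.33 mm.
Since a = 54.33 ≤ h_f = 90 mm, the stress block lies entirely in the flange; analyse as a rectangular beam of width b_f.
M_n = T(d − a/2) = 1054100 × (655 − 27.165) = 661.80 × 10⁶ N·mm.
M_n = 661.80 kN·m.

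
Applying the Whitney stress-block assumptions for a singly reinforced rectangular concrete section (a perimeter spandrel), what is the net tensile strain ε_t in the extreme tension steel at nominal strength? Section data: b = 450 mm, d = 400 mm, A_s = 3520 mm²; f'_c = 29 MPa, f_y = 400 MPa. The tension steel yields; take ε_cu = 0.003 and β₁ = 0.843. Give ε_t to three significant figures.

a = A_s f_y/(0.85 f'_c b) = 126.93 mm.
β₁ = 0.843, so c = a/β₁ = 126.93/0.843 = 150.57 mm.
From the linear strain diagram with ε_cu = 0.003: ε_t = 0.003 (d − c)/c = 0.003 × (400 − 150.57)/150.57 = 0.00497.
ε_t is between 0.004 and 0.005 — transition zone.

ε_t ≈ 0.00497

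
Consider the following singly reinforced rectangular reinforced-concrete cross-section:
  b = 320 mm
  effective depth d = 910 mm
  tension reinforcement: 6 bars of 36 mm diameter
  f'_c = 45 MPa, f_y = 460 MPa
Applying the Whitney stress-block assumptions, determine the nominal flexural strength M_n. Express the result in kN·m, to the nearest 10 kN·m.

M_n ≈ 2230 kN·m

A_s = 6 × 1018 = 6108 mm².
T = A_s f_y = 6108 × 460 = 2809680 N = 2809.68 kN.
From C = T: a = T/(0.85 f'_c b) = 2809680/(0.85 × 45 × 320) = 229.55 mm.
M_n = T(d − a/2) = 2809.68 kN × (910 − 114.775) mm = 2234.33 kN·m.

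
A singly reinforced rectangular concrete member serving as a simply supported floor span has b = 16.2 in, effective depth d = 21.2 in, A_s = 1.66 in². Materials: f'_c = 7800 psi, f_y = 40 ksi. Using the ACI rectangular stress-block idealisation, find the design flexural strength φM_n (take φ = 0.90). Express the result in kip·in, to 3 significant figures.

φM_n ≈ 1250 kip·in

T = A_s f_y = 1.66 × 40 = 66.4 kips.
a = T/(0.85 f'_c b) = 66.4/(0.85 × 7.8 × 16.2) = 0.618 in.
M_n = T(d − a/2) = 66.4 × (21.2 − 0.309) = 1387.2 kip·in.
φM_n = 0.90 × 1387.2 = 1248.5 kip·in.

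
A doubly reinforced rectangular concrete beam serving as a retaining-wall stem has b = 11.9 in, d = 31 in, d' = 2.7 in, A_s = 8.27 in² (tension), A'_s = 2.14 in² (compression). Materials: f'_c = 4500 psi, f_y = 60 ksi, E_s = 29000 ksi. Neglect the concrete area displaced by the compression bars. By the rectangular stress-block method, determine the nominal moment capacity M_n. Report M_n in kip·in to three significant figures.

Assume both steels yield.
a = (A_s − A'_s) f_y/(0.85 f'_c b) = (8.27 − 2.14) × 60/(0.85 × 4.5 × 11.9) = 8.080 in.
c = a/β₁ = 8.080/0.825 = 9.794 in; ε'_s = 0.003(c − d')/c = 0.0022 ≥ ε_y = 0.0021, so the compression steel yields.
M_n = (A_s − A'_s) f_y (d − a/2) + A'_s f_y (d − d') = 367.8 × (31 − 4.04) + 128.4 × (31 − 2.7) = 9915.9 + 3633.7 = 13549.6 kip·in.

M_n ≈ 13500 kip·in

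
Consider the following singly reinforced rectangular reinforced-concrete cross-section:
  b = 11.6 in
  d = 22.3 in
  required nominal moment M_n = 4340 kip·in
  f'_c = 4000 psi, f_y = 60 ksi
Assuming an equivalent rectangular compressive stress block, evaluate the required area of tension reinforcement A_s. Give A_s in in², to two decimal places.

From M_n = 0.85 f'_c a b (d − a/2):
a = d − √(d² − 2M_n/(0.85 f'_c b)) = 22.3 − √(22.3² − 2 × 4340/(0.85 × 4 × 11.6)) = 5.650 in.
A_s = 0.85 f'_c a b / f_y = 0.85 × 4 × 5.650 × 11.6 / 60 = 3.714 in².

A_s ≈ 3.71 in²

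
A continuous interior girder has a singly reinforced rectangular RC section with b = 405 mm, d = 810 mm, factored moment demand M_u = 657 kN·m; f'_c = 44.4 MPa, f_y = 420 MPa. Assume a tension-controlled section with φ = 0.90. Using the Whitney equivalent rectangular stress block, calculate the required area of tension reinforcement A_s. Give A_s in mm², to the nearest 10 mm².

A_s ≈ 2230 mm²

M_n = M_u/φ = 657/0.90 = 730 kN·m.
With M_n = 0.85 f'_c a b (d − a/2), solve the quadratic for a:
a = d − √(d² − 2M_n/(0.85 f'_c b)) = 810 − √(810² − 2 × 730×10⁶/(0.85 × 44.4 × 405)) = 61.28 mm.
A_s = 0.85 f'_c a b / f_y = 0.85 × 44.4 × 61.28 × 405 / 420 = 2230.1 mm².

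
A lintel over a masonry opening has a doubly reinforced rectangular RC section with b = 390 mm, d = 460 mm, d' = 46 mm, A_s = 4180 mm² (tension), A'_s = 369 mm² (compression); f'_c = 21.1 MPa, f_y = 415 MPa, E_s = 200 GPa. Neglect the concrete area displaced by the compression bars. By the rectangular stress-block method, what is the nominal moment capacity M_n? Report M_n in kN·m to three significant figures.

M_n ≈ 612 kN·m

Assume both tension and compression steel yield.
Net tension couple steel: A_s − A'_s = 3811 mm².
a = (A_s − A'_s) f_y / (0.85 f'_c b) = 1581565/(0.85 × 21.1 × 390) = 226.11 mm.
c = a/β₁ = 226.11/0.85 = 266.01 mm; ε'_s = 0.003(c − d')/c = 0.0025 ≥ f_y/E_s = 0.0021, so compression steel does yield.
M_n = (A_s − A'_s) f_y (d − a/2) + A'_s f_y (d − d') = [1581565 × (460 − 113.055) + 153135 × (460 − 46)] × 10⁻⁶ = 548.72 + 63.40 = 612.12 kN·m.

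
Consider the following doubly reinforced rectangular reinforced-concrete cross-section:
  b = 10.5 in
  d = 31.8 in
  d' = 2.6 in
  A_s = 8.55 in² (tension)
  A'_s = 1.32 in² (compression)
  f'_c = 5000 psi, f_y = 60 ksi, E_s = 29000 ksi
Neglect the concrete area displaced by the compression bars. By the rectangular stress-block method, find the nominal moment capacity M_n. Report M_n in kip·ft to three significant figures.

Assume both steels yield.
a = (A_s − A'_s) f_y/(0.85 f'_c b) = (8.55 − 1.32) × 60/(0.85 × 5 × 10.5) = 9.721 in.
c = a/β₁ = 9.721/0.8 = 12.151 in; ε'_s = 0.003(c − d')/c = 0.0024 ≥ ε_y = 0.0021, so the compression steel yields.
M_n = (A_s − A'_s) f_y (d − a/2) + A'_s f_y (d − d') = 433.8 × (31.8 − 4.8605) + 79.2 × (31.8 − 2.6) = 11686.4 + 2312.6 = 13999.0 kip·in = 13999.0/12 = 1166.58 kip·ft.

M_n ≈ 1170 kip·ft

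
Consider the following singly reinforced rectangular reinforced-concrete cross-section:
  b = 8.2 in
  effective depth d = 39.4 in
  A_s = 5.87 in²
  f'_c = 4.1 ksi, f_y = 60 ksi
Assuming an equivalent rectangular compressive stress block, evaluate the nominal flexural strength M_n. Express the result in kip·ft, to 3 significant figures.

M_n ≈ 976 kip·ft

T = A_s f_y = 5.87 × 60 = 352.2 kips.
a = T/(0.85 f'_c b) = 352.2/(0.85 × 4.1 × 8.2) = 12.325 in.
M_n = T(d − a/2) = 352.2 × (39.4 − 6.1625) = 11706.2 kip·in = 11706.2/12 = 975.52 kip·ft.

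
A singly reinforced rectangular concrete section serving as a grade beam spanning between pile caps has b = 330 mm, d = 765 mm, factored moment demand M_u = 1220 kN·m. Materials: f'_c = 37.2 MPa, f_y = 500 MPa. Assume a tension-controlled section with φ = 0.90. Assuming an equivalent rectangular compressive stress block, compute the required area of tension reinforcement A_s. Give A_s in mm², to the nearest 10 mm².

A_s ≈ 4060 mm²

M_n = M_u/φ = 1220/0.90 = 1355.56 kN·m.
With M_n = 0.85 f'_c a b (d − a/2), solve the quadratic for a:
a = d − √(d² − 2M_n/(0.85 f'_c b)) = 765 − √(765² − 2 × 1355.56×10⁶/(0.85 × 37.2 × 330)) = 194.56 mm.
A_s = 0.85 f'_c a b / f_y = 0.85 × 37.2 × 194.56 × 330 / 500 = 4060.3 mm².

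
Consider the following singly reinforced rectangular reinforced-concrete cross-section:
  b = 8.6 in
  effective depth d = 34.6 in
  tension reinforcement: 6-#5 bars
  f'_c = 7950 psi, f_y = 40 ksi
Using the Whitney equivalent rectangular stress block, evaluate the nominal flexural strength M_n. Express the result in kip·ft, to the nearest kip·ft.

M_n ≈ 211 kip·ft

A_s = 6 × 0.31 = 1.86 in².
T = A_s f_y = 1.86 × 40 = 74.4 kips.
a = T/(0.85 f'_c b) = 74.4/(0.85 × 7.95 × 8.6) = 1.280 in.
M_n = T(d − a/2) = 74.4 × (34.6 − 0.64) = 2526.6 kip·in = 2526.6/12 = 210.55 kip·ft.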